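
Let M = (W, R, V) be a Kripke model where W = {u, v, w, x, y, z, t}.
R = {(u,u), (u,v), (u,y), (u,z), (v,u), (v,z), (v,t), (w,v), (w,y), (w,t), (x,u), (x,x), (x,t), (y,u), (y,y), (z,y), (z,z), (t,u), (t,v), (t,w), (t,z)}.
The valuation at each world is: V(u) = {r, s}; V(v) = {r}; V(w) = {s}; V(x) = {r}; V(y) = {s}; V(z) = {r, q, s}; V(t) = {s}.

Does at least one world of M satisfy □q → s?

Yes

Recall that □ψ holds at a world iff ψ holds at every accessible world, and ◇ψ holds iff ψ holds at some accessible world.
Let φ = □q → s. Evaluate φ at each world:
  u (successors {u, v, y, z}): φ is true.
  v (successors {u, z, t}): φ is true.
  w (successors {v, y, t}): φ is true.
  x (successors {u, x, t}): φ is true.
  y (successors {u, y}): φ is true.
  z (successors {y, z}): φ is true.
  t (successors {u, v, w, z}): φ is true.
Detail at u (witness):
  At u: □q is false, s is true, so □q → s is true.
    At u: □q requires q at every successor {u, v, y, z}.
      q fails at u, so □q is false at u.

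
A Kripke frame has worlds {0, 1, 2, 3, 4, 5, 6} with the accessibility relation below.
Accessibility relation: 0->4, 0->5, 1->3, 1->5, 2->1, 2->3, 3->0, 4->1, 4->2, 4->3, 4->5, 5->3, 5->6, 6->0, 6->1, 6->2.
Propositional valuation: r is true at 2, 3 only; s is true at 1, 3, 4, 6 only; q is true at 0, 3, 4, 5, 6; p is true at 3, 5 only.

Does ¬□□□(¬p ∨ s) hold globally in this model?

Let φ = ¬□□□(¬p ∨ s). Evaluate φ at each world:
  0 (successors {4, 5}): φ is true.
  1 (successors {3, 5}): φ is true.
  2 (successors {1, 3}): φ is true.
  3 (successors {0}): φ is true.
  4 (successors {1, 2, 3, 5}): φ is true.
  5 (successors {3, 6}): φ is true.
  6 (successors {0, 1, 2}): φ is true.
For instance, at 6:
  At 6: □□□(¬p ∨ s) is false, so ¬□□□(¬p ∨ s) is true.
    At 6: □□□(¬p ∨ s) requires □□(¬p ∨ s) at every successor {0, 1, 2}.
      □□(¬p ∨ s) fails at 0, so □□□(¬p ∨ s) is false at 6.

Yes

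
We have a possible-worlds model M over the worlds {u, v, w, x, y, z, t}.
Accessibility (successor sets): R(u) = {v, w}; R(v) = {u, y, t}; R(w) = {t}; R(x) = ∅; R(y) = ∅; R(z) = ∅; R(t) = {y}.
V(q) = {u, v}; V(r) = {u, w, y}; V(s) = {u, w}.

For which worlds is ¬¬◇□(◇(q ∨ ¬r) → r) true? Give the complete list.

Let φ = ¬¬◇□(◇(q ∨ ¬r) → r). Evaluate φ at each world:
  u (successors {v, w}): φ is true.
  v (successors {u, y, t}): φ is true.
  w (successors {t}): φ is true.
  x (successors ∅): φ is false.
  y (successors ∅): φ is false.
  z (successors ∅): φ is false.
  t (successors {y}): φ is true.
For instance, at w:
  At w: ¬◇□(◇(q ∨ ¬r) → r) is false, so ¬¬◇□(◇(q ∨ ¬r) → r) is true.
    At w: ◇□(◇(q ∨ ¬r) → r) is true, so ¬◇□(◇(q ∨ ¬r) → r) is false.
      At w: ◇□(◇(q ∨ ¬r) → r) requires □(◇(q ∨ ¬r) → r) at some successor in {t}.
        □(◇(q ∨ ¬r) → r) holds at t, so ◇□(◇(q ∨ ¬r) → r) is true at w.
Satisfying worlds: {u, v, w, t}

u, v, w, t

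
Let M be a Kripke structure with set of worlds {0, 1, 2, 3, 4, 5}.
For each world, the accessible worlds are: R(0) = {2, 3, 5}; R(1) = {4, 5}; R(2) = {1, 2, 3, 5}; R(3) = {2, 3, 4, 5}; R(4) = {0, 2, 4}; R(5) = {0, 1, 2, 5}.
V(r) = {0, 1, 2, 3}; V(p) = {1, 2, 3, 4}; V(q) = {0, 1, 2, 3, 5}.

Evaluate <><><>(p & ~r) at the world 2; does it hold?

At 2: <><><>(p & ~r) requires <><>(p & ~r) at some successor in {1, 2, 3, 5}.
  <><>(p & ~r) holds at 1, so <><><>(p & ~r) is true at 2.
    At 1: <><>(p & ~r) requires <>(p & ~r) at some successor in {4, 5}.
      <>(p & ~r) holds at 4, so <><>(p & ~r) is true at 1.

Yes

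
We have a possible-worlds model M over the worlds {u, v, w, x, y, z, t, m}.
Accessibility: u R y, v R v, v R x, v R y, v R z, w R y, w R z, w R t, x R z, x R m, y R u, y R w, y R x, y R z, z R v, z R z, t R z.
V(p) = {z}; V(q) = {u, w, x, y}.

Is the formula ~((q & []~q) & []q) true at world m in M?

At m: (q & []~q) & []q is false, so ~((q & []~q) & []q) is true.
  At m: q & []~q is false, []q is true, so (q & []~q) & []q is false.
    At m: q is false, []~q is true, so q & []~q is false.
      At m: no accessible worlds, so []~q holds vacuously.
    At m: no accessible worlds, so []q holds vacuously.

Yes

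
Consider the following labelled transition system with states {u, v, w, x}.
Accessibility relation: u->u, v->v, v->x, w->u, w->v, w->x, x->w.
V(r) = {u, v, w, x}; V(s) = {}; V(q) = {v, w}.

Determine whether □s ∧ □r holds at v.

At v: □s is false, □r is true, so □s ∧ □r is false.
  At v: □s requires s at every successor {v, x}.
    s fails at v, so □s is false at v.
  At v: □r requires r at every successor {v, x}.
    At v: r is true.
    At x: r is true.
  So □r is true at v.

No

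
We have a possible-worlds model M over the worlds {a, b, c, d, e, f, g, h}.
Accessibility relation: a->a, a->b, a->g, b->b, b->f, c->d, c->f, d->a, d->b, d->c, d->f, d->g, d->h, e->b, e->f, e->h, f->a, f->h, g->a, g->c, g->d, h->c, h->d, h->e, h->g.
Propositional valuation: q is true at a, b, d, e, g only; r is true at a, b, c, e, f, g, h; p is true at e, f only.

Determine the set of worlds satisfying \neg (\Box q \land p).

a, b, c, d, e, f, g, h

Let φ = \neg (\Box q \land p). Evaluate φ at each world:
  a (successors {a, b, g}): φ is true.
  b (successors {b, f}): φ is true.
  c (successors {d, f}): φ is true.
  d (successors {a, b, c, f, g, h}): φ is true.
  e (successors {b, f, h}): φ is true.
  f (successors {a, h}): φ is true.
  g (successors {a, c, d}): φ is true.
  h (successors {c, d, e, g}): φ is true.
For instance, at c:
  At c: \Box q \land p is false, so \neg (\Box q \land p) is true.
    At c: \Box q is false, p is false, so \Box q \land p is false.
      At c: \Box q requires q at every successor {d, f}.
        q fails at f, so \Box q is false at c.
Satisfying worlds: {a, b, c, d, e, f, g, h}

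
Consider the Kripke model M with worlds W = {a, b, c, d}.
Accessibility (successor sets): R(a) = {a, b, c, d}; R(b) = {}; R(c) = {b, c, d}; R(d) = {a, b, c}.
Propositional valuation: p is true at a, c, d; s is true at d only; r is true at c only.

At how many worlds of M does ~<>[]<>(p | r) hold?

1

Let φ = ~<>[]<>(p | r). Evaluate φ at each world:
  a (successors {a, b, c, d}): φ is false.
  b (successors ∅): φ is true.
  c (successors {b, c, d}): φ is false.
  d (successors {a, b, c}): φ is false.
For instance, at c:
  At c: <>[]<>(p | r) is true, so ~<>[]<>(p | r) is false.
    At c: <>[]<>(p | r) requires []<>(p | r) at some successor in {b, c, d}.
      []<>(p | r) holds at b, so <>[]<>(p | r) is true at c.
Satisfying worlds: {b}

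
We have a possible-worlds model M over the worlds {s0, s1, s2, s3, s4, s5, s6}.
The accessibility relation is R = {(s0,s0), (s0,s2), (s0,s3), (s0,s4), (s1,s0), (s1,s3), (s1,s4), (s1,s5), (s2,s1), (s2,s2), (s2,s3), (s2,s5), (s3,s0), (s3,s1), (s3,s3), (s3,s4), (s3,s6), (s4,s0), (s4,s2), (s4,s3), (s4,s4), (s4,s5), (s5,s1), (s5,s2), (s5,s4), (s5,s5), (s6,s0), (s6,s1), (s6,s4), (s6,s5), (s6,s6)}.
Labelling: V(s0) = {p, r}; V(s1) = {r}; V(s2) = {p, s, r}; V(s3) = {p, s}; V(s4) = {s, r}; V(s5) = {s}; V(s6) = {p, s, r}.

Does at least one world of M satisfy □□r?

Let φ = □□r. Evaluate φ at each world:
  s0 (successors {s0, s2, s3, s4}): φ is false.
  s1 (successors {s0, s3, s4, s5}): φ is false.
  s2 (successors {s1, s2, s3, s5}): φ is false.
  s3 (successors {s0, s1, s3, s4, s6}): φ is false.
  s4 (successors {s0, s2, s3, s4, s5}): φ is false.
  s5 (successors {s1, s2, s4, s5}): φ is false.
  s6 (successors {s0, s1, s4, s5, s6}): φ is false.
For instance, at s3:
  At s3: □□r requires □r at every successor {s0, s1, s3, s4, s6}.
    □r fails at s0, so □□r is false at s3.
      At s0: □r requires r at every successor {s0, s2, s3, s4}.
        r fails at s3, so □r is false at s0.

No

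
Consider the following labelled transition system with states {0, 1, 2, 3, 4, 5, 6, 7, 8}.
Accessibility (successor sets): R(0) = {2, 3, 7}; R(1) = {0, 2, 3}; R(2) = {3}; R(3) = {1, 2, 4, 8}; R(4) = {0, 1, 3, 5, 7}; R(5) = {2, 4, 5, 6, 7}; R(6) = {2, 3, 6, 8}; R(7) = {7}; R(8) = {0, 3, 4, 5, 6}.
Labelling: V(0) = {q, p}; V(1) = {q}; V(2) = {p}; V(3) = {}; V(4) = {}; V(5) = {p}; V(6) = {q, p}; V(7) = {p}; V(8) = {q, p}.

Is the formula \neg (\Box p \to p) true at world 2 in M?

No

At 2: \Box p \to p is true, so \neg (\Box p \to p) is false.
  At 2: \Box p is false, p is true, so \Box p \to p is true.
    At 2: \Box p requires p at every successor {3}.
      p fails at 3, so \Box p is false at 2.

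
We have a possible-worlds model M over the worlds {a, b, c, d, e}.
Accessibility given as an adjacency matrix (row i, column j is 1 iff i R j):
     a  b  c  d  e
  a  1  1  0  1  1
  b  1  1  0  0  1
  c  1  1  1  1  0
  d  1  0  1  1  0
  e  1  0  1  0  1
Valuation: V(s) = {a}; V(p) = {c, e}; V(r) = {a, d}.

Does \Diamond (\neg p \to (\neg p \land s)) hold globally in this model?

Let φ = \Diamond (\neg p \to (\neg p \land s)). Evaluate φ at each world:
  a (successors {a, b, d, e}): φ is true.
  b (successors {a, b, e}): φ is true.
  c (successors {a, b, c, d}): φ is true.
  d (successors {a, c, d}): φ is true.
  e (successors {a, c, e}): φ is true.
For instance, at e:
  At e: \Diamond (\neg p \to (\neg p \land s)) requires \neg p \to (\neg p \land s) at some successor in {a, c, e}.
    \neg p \to (\neg p \land s) holds at a, so \Diamond (\neg p \to (\neg p \land s)) is true at e.

Yes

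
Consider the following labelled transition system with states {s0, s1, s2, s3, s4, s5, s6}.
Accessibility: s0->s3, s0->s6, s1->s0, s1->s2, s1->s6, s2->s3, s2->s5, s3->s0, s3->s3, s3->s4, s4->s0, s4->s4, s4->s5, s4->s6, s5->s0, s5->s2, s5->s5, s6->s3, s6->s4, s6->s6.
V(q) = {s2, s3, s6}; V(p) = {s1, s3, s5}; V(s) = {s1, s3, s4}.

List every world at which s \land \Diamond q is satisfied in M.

Recall that \Diamond ψ holds at a world iff ψ holds at some accessible world.
Let φ = s \land \Diamond q. Evaluate φ at each world:
  s0 (successors {s3, s6}): φ is false.
  s1 (successors {s0, s2, s6}): φ is true.
  s2 (successors {s3, s5}): φ is false.
  s3 (successors {s0, s3, s4}): φ is true.
  s4 (successors {s0, s4, s5, s6}): φ is true.
  s5 (successors {s0, s2, s5}): φ is false.
  s6 (successors {s3, s4, s6}): φ is false.
For instance, at s4:
  At s4: s is true, \Diamond q is true, so s \land \Diamond q is true.
    At s4: \Diamond q requires q at some successor in {s0, s4, s5, s6}.
      q holds at s6, so \Diamond q is true at s4.
Satisfying worlds: {s1, s3, s4}

s1, s3, s4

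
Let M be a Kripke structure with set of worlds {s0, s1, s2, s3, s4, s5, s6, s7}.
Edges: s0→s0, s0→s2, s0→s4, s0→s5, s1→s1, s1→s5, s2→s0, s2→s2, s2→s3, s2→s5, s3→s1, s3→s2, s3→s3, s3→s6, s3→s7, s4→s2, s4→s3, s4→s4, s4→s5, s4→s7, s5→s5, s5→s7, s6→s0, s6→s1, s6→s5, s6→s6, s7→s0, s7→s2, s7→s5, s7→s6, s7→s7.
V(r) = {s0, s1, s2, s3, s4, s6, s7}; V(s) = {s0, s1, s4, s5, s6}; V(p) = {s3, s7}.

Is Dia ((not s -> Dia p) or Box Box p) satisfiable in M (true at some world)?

Yes

Recall that Box ψ holds at a world iff ψ holds at every accessible world, and Dia ψ holds iff ψ holds at some accessible world.
Let φ = Dia ((not s -> Dia p) or Box Box p). Evaluate φ at each world:
  s0 (successors {s0, s2, s4, s5}): φ is true.
  s1 (successors {s1, s5}): φ is true.
  s2 (successors {s0, s2, s3, s5}): φ is true.
  s3 (successors {s1, s2, s3, s6, s7}): φ is true.
  s4 (successors {s2, s3, s4, s5, s7}): φ is true.
  s5 (successors {s5, s7}): φ is true.
  s6 (successors {s0, s1, s5, s6}): φ is true.
  s7 (successors {s0, s2, s5, s6, s7}): φ is true.
Detail at s0 (witness):
  At s0: Dia ((not s -> Dia p) or Box Box p) requires (not s -> Dia p) or Box Box p at some successor in {s0, s2, s4, s5}.
    (not s -> Dia p) or Box Box p holds at s0, so Dia ((not s -> Dia p) or Box Box p) is true at s0.
      At s0: not s -> Dia p is true, Box Box p is false, so (not s -> Dia p) or Box Box p is true.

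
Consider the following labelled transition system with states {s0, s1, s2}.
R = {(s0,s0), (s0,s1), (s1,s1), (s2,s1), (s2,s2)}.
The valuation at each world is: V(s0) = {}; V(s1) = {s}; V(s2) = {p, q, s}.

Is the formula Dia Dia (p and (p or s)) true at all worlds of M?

Let φ = Dia Dia (p and (p or s)). Evaluate φ at each world:
  s0 (successors {s0, s1}): φ is false.
  s1 (successors {s1}): φ is false.
  s2 (successors {s1, s2}): φ is true.
Detail at s0 (counterexample):
  At s0: Dia Dia (p and (p or s)) requires Dia (p and (p or s)) at some successor in {s0, s1}.
    At s0: Dia (p and (p or s)) is false.
    At s1: Dia (p and (p or s)) is false.
  So Dia Dia (p and (p or s)) is false at s0.

No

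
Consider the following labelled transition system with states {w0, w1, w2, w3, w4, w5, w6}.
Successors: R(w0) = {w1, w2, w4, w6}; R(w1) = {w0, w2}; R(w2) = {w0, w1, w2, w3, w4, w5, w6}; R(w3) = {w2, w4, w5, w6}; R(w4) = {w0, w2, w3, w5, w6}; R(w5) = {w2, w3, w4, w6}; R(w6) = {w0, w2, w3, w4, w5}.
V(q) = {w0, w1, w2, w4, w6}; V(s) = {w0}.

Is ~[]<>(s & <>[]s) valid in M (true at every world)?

Yes

Let φ = ~[]<>(s & <>[]s). Evaluate φ at each world:
  w0 (successors {w1, w2, w4, w6}): φ is true.
  w1 (successors {w0, w2}): φ is true.
  w2 (successors {w0, w1, w2, w3, w4, w5, w6}): φ is true.
  w3 (successors {w2, w4, w5, w6}): φ is true.
  w4 (successors {w0, w2, w3, w5, w6}): φ is true.
  w5 (successors {w2, w3, w4, w6}): φ is true.
  w6 (successors {w0, w2, w3, w4, w5}): φ is true.
For instance, at w0:
  At w0: []<>(s & <>[]s) is false, so ~[]<>(s & <>[]s) is true.
    At w0: []<>(s & <>[]s) requires <>(s & <>[]s) at every successor {w1, w2, w4, w6}.
      <>(s & <>[]s) fails at w1, so []<>(s & <>[]s) is false at w0.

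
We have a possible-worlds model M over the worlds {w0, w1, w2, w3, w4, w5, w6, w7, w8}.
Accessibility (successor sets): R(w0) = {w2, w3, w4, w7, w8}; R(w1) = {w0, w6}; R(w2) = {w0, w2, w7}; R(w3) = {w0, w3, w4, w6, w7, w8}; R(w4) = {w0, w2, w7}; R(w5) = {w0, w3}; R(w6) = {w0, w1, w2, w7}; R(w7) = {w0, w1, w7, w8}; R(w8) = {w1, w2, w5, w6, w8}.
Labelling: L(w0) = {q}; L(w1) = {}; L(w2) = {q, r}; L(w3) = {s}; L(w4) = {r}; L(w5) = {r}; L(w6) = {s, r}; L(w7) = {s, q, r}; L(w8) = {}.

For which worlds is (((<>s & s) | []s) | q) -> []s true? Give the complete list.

w1, w4, w5, w8

Recall that []ψ holds at a world iff ψ holds at every accessible world, and <>ψ holds iff ψ holds at some accessible world.
Let φ = (((<>s & s) | []s) | q) -> []s. Evaluate φ at each world:
  w0 (successors {w2, w3, w4, w7, w8}): φ is false.
  w1 (successors {w0, w6}): φ is true.
  w2 (successors {w0, w2, w7}): φ is false.
  w3 (successors {w0, w3, w4, w6, w7, w8}): φ is false.
  w4 (successors {w0, w2, w7}): φ is true.
  w5 (successors {w0, w3}): φ is true.
  w6 (successors {w0, w1, w2, w7}): φ is false.
  w7 (successors {w0, w1, w7, w8}): φ is false.
  w8 (successors {w1, w2, w5, w6, w8}): φ is true.
For instance, at w7:
  At w7: ((<>s & s) | []s) | q is true, []s is false, so (((<>s & s) | []s) | q) -> []s is false.
    At w7: (<>s & s) | []s is true, q is true, so ((<>s & s) | []s) | q is true.
      At w7: <>s & s is true, []s is false, so (<>s & s) | []s is true.
    At w7: []s requires s at every successor {w0, w1, w7, w8}.
      s fails at w0, so []s is false at w7.
Satisfying worlds: {w1, w4, w5, w8}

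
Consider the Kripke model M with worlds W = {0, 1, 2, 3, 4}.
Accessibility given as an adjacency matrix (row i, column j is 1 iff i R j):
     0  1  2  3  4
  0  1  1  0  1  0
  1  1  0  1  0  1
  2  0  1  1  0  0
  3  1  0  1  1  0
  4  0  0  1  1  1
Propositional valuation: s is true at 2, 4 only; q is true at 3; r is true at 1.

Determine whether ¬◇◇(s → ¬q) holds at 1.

Recall that ◇ψ holds at a world iff ψ holds at some accessible world.
At 1: ◇◇(s → ¬q) is true, so ¬◇◇(s → ¬q) is false.
  At 1: ◇◇(s → ¬q) requires ◇(s → ¬q) at some successor in {0, 2, 4}.
    ◇(s → ¬q) holds at 0, so ◇◇(s → ¬q) is true at 1.
      At 0: ◇(s → ¬q) requires s → ¬q at some successor in {0, 1, 3}.
        s → ¬q holds at 0, so ◇(s → ¬q) is true at 0.

No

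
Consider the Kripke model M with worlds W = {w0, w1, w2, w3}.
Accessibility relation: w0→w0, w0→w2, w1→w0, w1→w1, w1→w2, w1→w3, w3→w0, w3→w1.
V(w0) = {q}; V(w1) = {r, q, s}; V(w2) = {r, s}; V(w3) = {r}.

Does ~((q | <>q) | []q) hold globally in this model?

Let φ = ~((q | <>q) | []q). Evaluate φ at each world:
  w0 (successors {w0, w2}): φ is false.
  w1 (successors {w0, w1, w2, w3}): φ is false.
  w2 (successors ∅): φ is false.
  w3 (successors {w0, w1}): φ is false.
Detail at w0 (counterexample):
  At w0: (q | <>q) | []q is true, so ~((q | <>q) | []q) is false.
    At w0: q | <>q is true, []q is false, so (q | <>q) | []q is true.
      At w0: q is true, <>q is true, so q | <>q is true.
      At w0: []q requires q at every successor {w0, w2}.
        q fails at w2, so []q is false at w0.

No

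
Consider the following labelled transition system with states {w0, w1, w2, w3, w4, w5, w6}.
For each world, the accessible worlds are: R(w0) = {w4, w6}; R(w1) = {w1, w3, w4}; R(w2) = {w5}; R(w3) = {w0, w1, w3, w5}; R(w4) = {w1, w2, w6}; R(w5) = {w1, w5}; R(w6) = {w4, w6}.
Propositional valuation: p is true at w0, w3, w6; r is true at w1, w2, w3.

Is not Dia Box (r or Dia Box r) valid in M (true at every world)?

Yes

Let φ = not Dia Box (r or Dia Box r). Evaluate φ at each world:
  w0 (successors {w4, w6}): φ is true.
  w1 (successors {w1, w3, w4}): φ is true.
  w2 (successors {w5}): φ is true.
  w3 (successors {w0, w1, w3, w5}): φ is true.
  w4 (successors {w1, w2, w6}): φ is true.
  w5 (successors {w1, w5}): φ is true.
  w6 (successors {w4, w6}): φ is true.
For instance, at w2:
  At w2: Dia Box (r or Dia Box r) is false, so not Dia Box (r or Dia Box r) is true.
    At w2: Dia Box (r or Dia Box r) requires Box (r or Dia Box r) at some successor in {w5}.
      At w5: Box (r or Dia Box r) is false.
    So Dia Box (r or Dia Box r) is false at w2.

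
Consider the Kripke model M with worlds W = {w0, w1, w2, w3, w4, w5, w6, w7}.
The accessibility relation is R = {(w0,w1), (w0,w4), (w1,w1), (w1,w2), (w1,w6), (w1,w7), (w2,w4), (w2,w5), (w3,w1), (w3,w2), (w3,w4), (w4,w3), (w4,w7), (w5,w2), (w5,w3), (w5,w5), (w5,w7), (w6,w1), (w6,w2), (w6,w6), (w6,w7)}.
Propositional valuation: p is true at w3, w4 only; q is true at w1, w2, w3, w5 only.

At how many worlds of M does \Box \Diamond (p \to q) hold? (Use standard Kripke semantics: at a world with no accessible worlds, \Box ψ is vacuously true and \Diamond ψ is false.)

Let φ = \Box \Diamond (p \to q). Evaluate φ at each world:
  w0 (successors {w1, w4}): φ is true.
  w1 (successors {w1, w2, w6, w7}): φ is false.
  w2 (successors {w4, w5}): φ is true.
  w3 (successors {w1, w2, w4}): φ is true.
  w4 (successors {w3, w7}): φ is false.
  w5 (successors {w2, w3, w5, w7}): φ is false.
  w6 (successors {w1, w2, w6, w7}): φ is false.
  w7 (successors ∅): φ is true.
For instance, at w4:
  At w4: \Box \Diamond (p \to q) requires \Diamond (p \to q) at every successor {w3, w7}.
    \Diamond (p \to q) fails at w7, so \Box \Diamond (p \to q) is false at w4.
      At w7: no accessible worlds, so \Diamond (p \to q) is false.
Satisfying worlds: {w0, w2, w3, w7}

4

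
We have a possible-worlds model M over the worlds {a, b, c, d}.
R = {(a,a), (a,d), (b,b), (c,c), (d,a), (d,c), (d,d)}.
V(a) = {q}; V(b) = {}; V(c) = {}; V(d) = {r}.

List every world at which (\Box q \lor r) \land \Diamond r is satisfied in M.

d

Recall that \Box ψ holds at a world iff ψ holds at every accessible world, and \Diamond ψ holds iff ψ holds at some accessible world.
Let φ = (\Box q \lor r) \land \Diamond r. Evaluate φ at each world:
  a (successors {a, d}): φ is false.
  b (successors {b}): φ is false.
  c (successors {c}): φ is false.
  d (successors {a, c, d}): φ is true.
For instance, at b:
  At b: \Box q \lor r is false, \Diamond r is false, so (\Box q \lor r) \land \Diamond r is false.
    At b: \Box q is false, r is false, so \Box q \lor r is false.
      At b: \Box q requires q at every successor {b}.
        q fails at b, so \Box q is false at b.
    At b: \Diamond r requires r at some successor in {b}.
      At b: r is false.
    So \Diamond r is false at b.
Satisfying worlds: {d}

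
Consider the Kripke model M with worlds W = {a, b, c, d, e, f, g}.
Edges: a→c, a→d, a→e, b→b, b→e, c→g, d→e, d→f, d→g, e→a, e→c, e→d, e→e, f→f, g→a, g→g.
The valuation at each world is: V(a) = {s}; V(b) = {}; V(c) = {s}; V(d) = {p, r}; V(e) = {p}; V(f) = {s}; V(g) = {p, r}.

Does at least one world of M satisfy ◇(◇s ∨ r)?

Yes

Let φ = ◇(◇s ∨ r). Evaluate φ at each world:
  a (successors {c, d, e}): φ is true.
  b (successors {b, e}): φ is true.
  c (successors {g}): φ is true.
  d (successors {e, f, g}): φ is true.
  e (successors {a, c, d, e}): φ is true.
  f (successors {f}): φ is true.
  g (successors {a, g}): φ is true.
Detail at a (witness):
  At a: ◇(◇s ∨ r) requires ◇s ∨ r at some successor in {c, d, e}.
    ◇s ∨ r holds at d, so ◇(◇s ∨ r) is true at a.
      At d: ◇s is true, r is true, so ◇s ∨ r is true.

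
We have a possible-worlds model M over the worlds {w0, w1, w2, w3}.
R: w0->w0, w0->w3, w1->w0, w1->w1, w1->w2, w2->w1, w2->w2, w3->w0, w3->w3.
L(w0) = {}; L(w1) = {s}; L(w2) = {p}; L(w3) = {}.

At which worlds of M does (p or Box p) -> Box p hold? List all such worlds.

w0, w1, w3

Let φ = (p or Box p) -> Box p. Evaluate φ at each world:
  w0 (successors {w0, w3}): φ is true.
  w1 (successors {w0, w1, w2}): φ is true.
  w2 (successors {w1, w2}): φ is false.
  w3 (successors {w0, w3}): φ is true.
For instance, at w1:
  At w1: p or Box p is false, Box p is false, so (p or Box p) -> Box p is true.
    At w1: p is false, Box p is false, so p or Box p is false.
      At w1: Box p requires p at every successor {w0, w1, w2}.
        p fails at w0, so Box p is false at w1.
    At w1: Box p requires p at every successor {w0, w1, w2}.
      p fails at w0, so Box p is false at w1.
Satisfying worlds: {w0, w1, w3}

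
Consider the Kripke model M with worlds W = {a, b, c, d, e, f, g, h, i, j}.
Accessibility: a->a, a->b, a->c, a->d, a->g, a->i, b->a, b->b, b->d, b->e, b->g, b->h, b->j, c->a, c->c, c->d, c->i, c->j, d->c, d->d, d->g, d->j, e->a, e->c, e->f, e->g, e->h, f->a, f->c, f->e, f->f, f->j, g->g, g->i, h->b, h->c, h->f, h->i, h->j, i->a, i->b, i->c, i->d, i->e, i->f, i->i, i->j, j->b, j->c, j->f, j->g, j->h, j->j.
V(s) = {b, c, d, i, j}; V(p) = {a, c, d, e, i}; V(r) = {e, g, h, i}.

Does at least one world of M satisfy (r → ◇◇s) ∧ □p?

Let φ = (r → ◇◇s) ∧ □p. Evaluate φ at each world:
  a (successors {a, b, c, d, g, i}): φ is false.
  b (successors {a, b, d, e, g, h, j}): φ is false.
  c (successors {a, c, d, i, j}): φ is false.
  d (successors {c, d, g, j}): φ is false.
  e (successors {a, c, f, g, h}): φ is false.
  f (successors {a, c, e, f, j}): φ is false.
  g (successors {g, i}): φ is false.
  h (successors {b, c, f, i, j}): φ is false.
  i (successors {a, b, c, d, e, f, i, j}): φ is false.
  j (successors {b, c, f, g, h, j}): φ is false.
For instance, at g:
  At g: r → ◇◇s is true, □p is false, so (r → ◇◇s) ∧ □p is false.
    At g: r is true, ◇◇s is true, so r → ◇◇s is true.
      At g: ◇◇s requires ◇s at some successor in {g, i}.
        ◇s holds at g, so ◇◇s is true at g.
    At g: □p requires p at every successor {g, i}.
      p fails at g, so □p is false at g.

No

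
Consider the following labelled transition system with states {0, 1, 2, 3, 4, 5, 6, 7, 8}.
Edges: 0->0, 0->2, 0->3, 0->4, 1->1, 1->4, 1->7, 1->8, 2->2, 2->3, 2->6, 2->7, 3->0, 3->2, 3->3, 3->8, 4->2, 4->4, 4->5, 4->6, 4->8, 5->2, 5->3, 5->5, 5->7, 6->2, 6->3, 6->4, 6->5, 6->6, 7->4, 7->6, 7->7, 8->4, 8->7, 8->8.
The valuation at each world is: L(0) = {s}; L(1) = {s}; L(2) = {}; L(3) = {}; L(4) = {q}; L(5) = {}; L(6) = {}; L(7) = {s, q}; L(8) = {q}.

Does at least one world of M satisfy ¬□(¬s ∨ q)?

Let φ = ¬□(¬s ∨ q). Evaluate φ at each world:
  0 (successors {0, 2, 3, 4}): φ is true.
  1 (successors {1, 4, 7, 8}): φ is true.
  2 (successors {2, 3, 6, 7}): φ is false.
  3 (successors {0, 2, 3, 8}): φ is true.
  4 (successors {2, 4, 5, 6, 8}): φ is false.
  5 (successors {2, 3, 5, 7}): φ is false.
  6 (successors {2, 3, 4, 5, 6}): φ is false.
  7 (successors {4, 6, 7}): φ is false.
  8 (successors {4, 7, 8}): φ is false.
Detail at 0 (witness):
  At 0: □(¬s ∨ q) is false, so ¬□(¬s ∨ q) is true.
    At 0: □(¬s ∨ q) requires ¬s ∨ q at every successor {0, 2, 3, 4}.
      ¬s ∨ q fails at 0, so □(¬s ∨ q) is false at 0.

Yes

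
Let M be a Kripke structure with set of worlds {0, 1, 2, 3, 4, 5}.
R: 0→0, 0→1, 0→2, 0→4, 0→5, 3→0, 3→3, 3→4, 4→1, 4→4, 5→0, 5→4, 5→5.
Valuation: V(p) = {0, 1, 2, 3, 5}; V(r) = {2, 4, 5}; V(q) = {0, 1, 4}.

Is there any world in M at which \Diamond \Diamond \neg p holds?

Let φ = \Diamond \Diamond \neg p. Evaluate φ at each world:
  0 (successors {0, 1, 2, 4, 5}): φ is true.
  1 (successors ∅): φ is false.
  2 (successors ∅): φ is false.
  3 (successors {0, 3, 4}): φ is true.
  4 (successors {1, 4}): φ is true.
  5 (successors {0, 4, 5}): φ is true.
Detail at 0 (witness):
  At 0: \Diamond \Diamond \neg p requires \Diamond \neg p at some successor in {0, 1, 2, 4, 5}.
    \Diamond \neg p holds at 0, so \Diamond \Diamond \neg p is true at 0.
      At 0: \Diamond \neg p requires \neg p at some successor in {0, 1, 2, 4, 5}.
        \neg p holds at 4, so \Diamond \neg p is true at 0.

Yes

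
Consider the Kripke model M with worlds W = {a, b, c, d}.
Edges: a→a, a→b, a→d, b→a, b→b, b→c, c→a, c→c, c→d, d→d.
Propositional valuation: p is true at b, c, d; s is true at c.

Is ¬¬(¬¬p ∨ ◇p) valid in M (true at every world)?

Yes

Recall that ◇ψ holds at a world iff ψ holds at some accessible world.
Let φ = ¬¬(¬¬p ∨ ◇p). Evaluate φ at each world:
  a (successors {a, b, d}): φ is true.
  b (successors {a, b, c}): φ is true.
  c (successors {a, c, d}): φ is true.
  d (successors {d}): φ is true.
For instance, at c:
  At c: ¬(¬¬p ∨ ◇p) is false, so ¬¬(¬¬p ∨ ◇p) is true.
    At c: ¬¬p ∨ ◇p is true, so ¬(¬¬p ∨ ◇p) is false.
      At c: ¬¬p is true, ◇p is true, so ¬¬p ∨ ◇p is true.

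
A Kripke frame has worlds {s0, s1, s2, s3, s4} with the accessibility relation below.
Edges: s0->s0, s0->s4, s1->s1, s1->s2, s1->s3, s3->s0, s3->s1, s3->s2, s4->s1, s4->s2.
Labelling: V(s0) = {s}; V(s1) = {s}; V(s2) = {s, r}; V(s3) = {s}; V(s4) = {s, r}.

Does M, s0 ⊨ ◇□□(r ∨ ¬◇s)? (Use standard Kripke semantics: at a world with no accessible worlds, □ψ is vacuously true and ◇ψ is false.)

No

Recall that □ψ holds at a world iff ψ holds at every accessible world, and ◇ψ holds iff ψ holds at some accessible world.
At s0: ◇□□(r ∨ ¬◇s) requires □□(r ∨ ¬◇s) at some successor in {s0, s4}.
  At s0: □□(r ∨ ¬◇s) is false.
  At s4: □□(r ∨ ¬◇s) is false.
So ◇□□(r ∨ ¬◇s) is false at s0.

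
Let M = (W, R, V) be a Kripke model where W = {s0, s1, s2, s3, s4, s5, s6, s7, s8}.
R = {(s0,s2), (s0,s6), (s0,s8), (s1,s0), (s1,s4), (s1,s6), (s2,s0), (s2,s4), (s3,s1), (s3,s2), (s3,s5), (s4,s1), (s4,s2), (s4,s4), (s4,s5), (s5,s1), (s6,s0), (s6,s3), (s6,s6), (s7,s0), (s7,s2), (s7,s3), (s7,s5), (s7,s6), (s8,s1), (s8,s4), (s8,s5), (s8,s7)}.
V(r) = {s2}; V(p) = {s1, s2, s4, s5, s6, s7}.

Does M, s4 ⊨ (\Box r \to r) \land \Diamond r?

Yes

Recall that \Box ψ holds at a world iff ψ holds at every accessible world, and \Diamond ψ holds iff ψ holds at some accessible world.
At s4: \Box r \to r is true, \Diamond r is true, so (\Box r \to r) \land \Diamond r is true.
  At s4: \Box r is false, r is false, so \Box r \to r is true.
    At s4: \Box r requires r at every successor {s1, s2, s4, s5}.
      r fails at s1, so \Box r is false at s4.
  At s4: \Diamond r requires r at some successor in {s1, s2, s4, s5}.
    r holds at s2, so \Diamond r is true at s4.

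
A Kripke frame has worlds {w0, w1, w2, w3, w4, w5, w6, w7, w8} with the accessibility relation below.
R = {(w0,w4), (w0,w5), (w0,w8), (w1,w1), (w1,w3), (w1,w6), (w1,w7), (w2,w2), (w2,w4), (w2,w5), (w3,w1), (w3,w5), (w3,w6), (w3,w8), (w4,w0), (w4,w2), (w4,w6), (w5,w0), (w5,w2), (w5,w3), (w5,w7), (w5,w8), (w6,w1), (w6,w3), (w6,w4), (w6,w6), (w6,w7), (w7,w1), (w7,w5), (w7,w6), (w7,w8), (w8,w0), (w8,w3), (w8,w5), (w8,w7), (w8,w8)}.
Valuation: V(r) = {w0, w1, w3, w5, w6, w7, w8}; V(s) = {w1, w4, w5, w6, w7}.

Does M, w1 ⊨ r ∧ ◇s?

At w1: r is true, ◇s is true, so r ∧ ◇s is true.
  At w1: ◇s requires s at some successor in {w1, w3, w6, w7}.
    s holds at w1, so ◇s is true at w1.

Yes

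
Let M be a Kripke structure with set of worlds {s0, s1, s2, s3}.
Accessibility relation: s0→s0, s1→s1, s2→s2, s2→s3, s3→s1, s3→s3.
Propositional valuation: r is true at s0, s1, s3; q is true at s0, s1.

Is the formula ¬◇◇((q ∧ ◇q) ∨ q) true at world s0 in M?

No

Recall that ◇ψ holds at a world iff ψ holds at some accessible world.
At s0: ◇◇((q ∧ ◇q) ∨ q) is true, so ¬◇◇((q ∧ ◇q) ∨ q) is false.
  At s0: ◇◇((q ∧ ◇q) ∨ q) requires ◇((q ∧ ◇q) ∨ q) at some successor in {s0}.
    ◇((q ∧ ◇q) ∨ q) holds at s0, so ◇◇((q ∧ ◇q) ∨ q) is true at s0.
      At s0: ◇((q ∧ ◇q) ∨ q) requires (q ∧ ◇q) ∨ q at some successor in {s0}.
        (q ∧ ◇q) ∨ q holds at s0, so ◇((q ∧ ◇q) ∨ q) is true at s0.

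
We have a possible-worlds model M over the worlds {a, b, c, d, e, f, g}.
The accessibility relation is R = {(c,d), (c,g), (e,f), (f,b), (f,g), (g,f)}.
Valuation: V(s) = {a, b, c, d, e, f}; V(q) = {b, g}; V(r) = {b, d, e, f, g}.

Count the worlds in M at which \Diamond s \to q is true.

Let φ = \Diamond s \to q. Evaluate φ at each world:
  a (successors ∅): φ is true.
  b (successors ∅): φ is true.
  c (successors {d, g}): φ is false.
  d (successors ∅): φ is true.
  e (successors {f}): φ is false.
  f (successors {b, g}): φ is false.
  g (successors {f}): φ is true.
For instance, at e:
  At e: \Diamond s is true, q is false, so \Diamond s \to q is false.
    At e: \Diamond s requires s at some successor in {f}.
      s holds at f, so \Diamond s is true at e.
Satisfying worlds: {a, b, d, g}

4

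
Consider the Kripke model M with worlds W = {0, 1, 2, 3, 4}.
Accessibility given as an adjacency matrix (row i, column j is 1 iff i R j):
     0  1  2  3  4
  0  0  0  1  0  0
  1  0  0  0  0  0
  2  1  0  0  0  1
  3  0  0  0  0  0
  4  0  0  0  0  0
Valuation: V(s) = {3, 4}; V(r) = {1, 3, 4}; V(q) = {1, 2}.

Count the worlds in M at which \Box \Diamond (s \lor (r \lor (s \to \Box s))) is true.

4

Recall that \Box ψ holds at a world iff ψ holds at every accessible world, and \Diamond ψ holds iff ψ holds at some accessible world.
Let φ = \Box \Diamond (s \lor (r \lor (s \to \Box s))). Evaluate φ at each world:
  0 (successors {2}): φ is true.
  1 (successors ∅): φ is true.
  2 (successors {0, 4}): φ is false.
  3 (successors ∅): φ is true.
  4 (successors ∅): φ is true.
For instance, at 2:
  At 2: \Box \Diamond (s \lor (r \lor (s \to \Box s))) requires \Diamond (s \lor (r \lor (s \to \Box s))) at every successor {0, 4}.
    \Diamond (s \lor (r \lor (s \to \Box s))) fails at 4, so \Box \Diamond (s \lor (r \lor (s \to \Box s))) is false at 2.
      At 4: no accessible worlds, so \Diamond (s \lor (r \lor (s \to \Box s))) is false.
Satisfying worlds: {0, 1, 3, 4}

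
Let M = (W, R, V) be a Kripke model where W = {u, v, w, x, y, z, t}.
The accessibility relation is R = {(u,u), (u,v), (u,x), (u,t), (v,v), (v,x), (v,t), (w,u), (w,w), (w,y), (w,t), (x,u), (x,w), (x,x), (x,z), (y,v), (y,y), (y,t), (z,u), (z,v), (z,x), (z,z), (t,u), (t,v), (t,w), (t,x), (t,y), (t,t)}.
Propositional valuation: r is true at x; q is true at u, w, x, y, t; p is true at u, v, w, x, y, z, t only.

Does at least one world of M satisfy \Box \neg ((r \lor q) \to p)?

No

Recall that \Box ψ holds at a world iff ψ holds at every accessible world, and \Diamond ψ holds iff ψ holds at some accessible world.
Let φ = \Box \neg ((r \lor q) \to p). Evaluate φ at each world:
  u (successors {u, v, x, t}): φ is false.
  v (successors {v, x, t}): φ is false.
  w (successors {u, w, y, t}): φ is false.
  x (successors {u, w, x, z}): φ is false.
  y (successors {v, y, t}): φ is false.
  z (successors {u, v, x, z}): φ is false.
  t (successors {u, v, w, x, y, t}): φ is false.
For instance, at v:
  At v: \Box \neg ((r \lor q) \to p) requires \neg ((r \lor q) \to p) at every successor {v, x, t}.
    \neg ((r \lor q) \to p) fails at v, so \Box \neg ((r \lor q) \to p) is false at v.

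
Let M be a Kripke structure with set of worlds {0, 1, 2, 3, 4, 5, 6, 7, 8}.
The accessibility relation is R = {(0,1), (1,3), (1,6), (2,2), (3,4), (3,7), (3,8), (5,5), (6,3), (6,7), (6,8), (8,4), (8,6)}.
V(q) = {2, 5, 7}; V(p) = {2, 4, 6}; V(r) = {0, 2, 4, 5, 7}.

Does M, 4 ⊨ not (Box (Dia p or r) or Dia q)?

No

At 4: Box (Dia p or r) or Dia q is true, so not (Box (Dia p or r) or Dia q) is false.
  At 4: Box (Dia p or r) is true, Dia q is false, so Box (Dia p or r) or Dia q is true.
    At 4: no accessible worlds, so Box (Dia p or r) holds vacuously.
    At 4: no accessible worlds, so Dia q is false.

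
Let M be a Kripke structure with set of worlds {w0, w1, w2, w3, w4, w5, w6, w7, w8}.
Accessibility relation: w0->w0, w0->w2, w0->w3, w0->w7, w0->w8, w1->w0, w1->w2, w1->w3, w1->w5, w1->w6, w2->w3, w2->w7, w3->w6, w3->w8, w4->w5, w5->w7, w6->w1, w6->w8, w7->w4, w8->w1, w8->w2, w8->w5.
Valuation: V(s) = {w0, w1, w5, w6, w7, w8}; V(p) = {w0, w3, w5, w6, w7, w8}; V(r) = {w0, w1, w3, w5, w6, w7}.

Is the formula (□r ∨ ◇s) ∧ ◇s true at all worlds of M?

No

Let φ = (□r ∨ ◇s) ∧ ◇s. Evaluate φ at each world:
  w0 (successors {w0, w2, w3, w7, w8}): φ is true.
  w1 (successors {w0, w2, w3, w5, w6}): φ is true.
  w2 (successors {w3, w7}): φ is true.
  w3 (successors {w6, w8}): φ is true.
  w4 (successors {w5}): φ is true.
  w5 (successors {w7}): φ is true.
  w6 (successors {w1, w8}): φ is true.
  w7 (successors {w4}): φ is false.
  w8 (successors {w1, w2, w5}): φ is true.
Detail at w7 (counterexample):
  At w7: □r ∨ ◇s is false, ◇s is false, so (□r ∨ ◇s) ∧ ◇s is false.
    At w7: □r is false, ◇s is false, so □r ∨ ◇s is false.
      At w7: □r requires r at every successor {w4}.
        r fails at w4, so □r is false at w7.
      At w7: ◇s requires s at some successor in {w4}.
        At w4: s is false.
      So ◇s is false at w7.
    At w7: ◇s requires s at some successor in {w4}.
      At w4: s is false.
    So ◇s is false at w7.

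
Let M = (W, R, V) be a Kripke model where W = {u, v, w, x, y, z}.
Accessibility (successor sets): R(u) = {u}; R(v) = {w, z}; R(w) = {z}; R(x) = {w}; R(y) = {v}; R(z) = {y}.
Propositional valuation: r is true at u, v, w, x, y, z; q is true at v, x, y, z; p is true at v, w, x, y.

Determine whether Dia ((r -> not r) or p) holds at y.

Yes

At y: Dia ((r -> not r) or p) requires (r -> not r) or p at some successor in {v}.
  (r -> not r) or p holds at v, so Dia ((r -> not r) or p) is true at y.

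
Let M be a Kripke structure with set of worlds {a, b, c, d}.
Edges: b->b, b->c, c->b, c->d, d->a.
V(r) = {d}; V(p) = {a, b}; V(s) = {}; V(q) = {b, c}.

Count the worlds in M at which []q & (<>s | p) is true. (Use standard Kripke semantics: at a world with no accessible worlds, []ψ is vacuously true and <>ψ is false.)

2

Let φ = []q & (<>s | p). Evaluate φ at each world:
  a (successors ∅): φ is true.
  b (successors {b, c}): φ is true.
  c (successors {b, d}): φ is false.
  d (successors {a}): φ is false.
For instance, at b:
  At b: []q is true, <>s | p is true, so []q & (<>s | p) is true.
    At b: []q requires q at every successor {b, c}.
      At b: q is true.
      At c: q is true.
    So []q is true at b.
    At b: <>s is false, p is true, so <>s | p is true.
      At b: <>s requires s at some successor in {b, c}.
        At b: s is false.
        At c: s is false.
      So <>s is false at b.
Satisfying worlds: {a, b}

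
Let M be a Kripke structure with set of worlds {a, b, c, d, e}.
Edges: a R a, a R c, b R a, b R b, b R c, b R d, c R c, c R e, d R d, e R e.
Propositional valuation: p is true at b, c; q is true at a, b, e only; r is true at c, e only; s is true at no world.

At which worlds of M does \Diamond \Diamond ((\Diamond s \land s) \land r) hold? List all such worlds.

none

Recall that \Diamond ψ holds at a world iff ψ holds at some accessible world.
Let φ = \Diamond \Diamond ((\Diamond s \land s) \land r). Evaluate φ at each world:
  a (successors {a, c}): φ is false.
  b (successors {a, b, c, d}): φ is false.
  c (successors {c, e}): φ is false.
  d (successors {d}): φ is false.
  e (successors {e}): φ is false.
For instance, at e:
  At e: \Diamond \Diamond ((\Diamond s \land s) \land r) requires \Diamond ((\Diamond s \land s) \land r) at some successor in {e}.
    At e: \Diamond ((\Diamond s \land s) \land r) is false.
  So \Diamond \Diamond ((\Diamond s \land s) \land r) is false at e.
Satisfying worlds: none.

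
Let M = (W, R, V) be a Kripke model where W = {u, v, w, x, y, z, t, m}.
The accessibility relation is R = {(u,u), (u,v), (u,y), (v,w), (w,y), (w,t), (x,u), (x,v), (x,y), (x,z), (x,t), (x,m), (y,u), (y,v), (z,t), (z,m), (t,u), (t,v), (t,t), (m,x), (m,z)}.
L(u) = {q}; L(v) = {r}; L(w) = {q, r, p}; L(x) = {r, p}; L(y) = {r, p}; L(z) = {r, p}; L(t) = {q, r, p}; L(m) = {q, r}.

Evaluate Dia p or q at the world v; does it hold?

Yes

At v: Dia p is true, q is false, so Dia p or q is true.
  At v: Dia p requires p at some successor in {w}.
    p holds at w, so Dia p is true at v.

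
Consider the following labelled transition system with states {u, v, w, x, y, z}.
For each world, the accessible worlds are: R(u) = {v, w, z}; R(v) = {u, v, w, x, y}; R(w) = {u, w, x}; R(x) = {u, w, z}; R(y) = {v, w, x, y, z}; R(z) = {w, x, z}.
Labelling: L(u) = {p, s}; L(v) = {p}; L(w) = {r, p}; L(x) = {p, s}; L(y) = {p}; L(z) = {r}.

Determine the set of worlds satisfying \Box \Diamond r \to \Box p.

v, w

Let φ = \Box \Diamond r \to \Box p. Evaluate φ at each world:
  u (successors {v, w, z}): φ is false.
  v (successors {u, v, w, x, y}): φ is true.
  w (successors {u, w, x}): φ is true.
  x (successors {u, w, z}): φ is false.
  y (successors {v, w, x, y, z}): φ is false.
  z (successors {w, x, z}): φ is false.
For instance, at y:
  At y: \Box \Diamond r is true, \Box p is false, so \Box \Diamond r \to \Box p is false.
    At y: \Box \Diamond r requires \Diamond r at every successor {v, w, x, y, z}.
      At v: \Diamond r is true.
      At w: \Diamond r is true.
      At x: \Diamond r is true.
      At y: \Diamond r is true.
      At z: \Diamond r is true.
    So \Box \Diamond r is true at y.
    At y: \Box p requires p at every successor {v, w, x, y, z}.
      p fails at z, so \Box p is false at y.
Satisfying worlds: {v, w}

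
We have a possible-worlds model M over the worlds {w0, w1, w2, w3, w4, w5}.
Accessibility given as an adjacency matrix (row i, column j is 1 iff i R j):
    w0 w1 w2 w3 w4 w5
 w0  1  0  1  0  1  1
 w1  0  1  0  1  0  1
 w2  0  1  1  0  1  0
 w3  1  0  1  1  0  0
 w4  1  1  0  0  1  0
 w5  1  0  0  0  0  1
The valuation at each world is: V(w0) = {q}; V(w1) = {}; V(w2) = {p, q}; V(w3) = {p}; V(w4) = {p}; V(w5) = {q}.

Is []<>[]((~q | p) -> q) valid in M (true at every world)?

Recall that []ψ holds at a world iff ψ holds at every accessible world, and <>ψ holds iff ψ holds at some accessible world.
Let φ = []<>[]((~q | p) -> q). Evaluate φ at each world:
  w0 (successors {w0, w2, w4, w5}): φ is false.
  w1 (successors {w1, w3, w5}): φ is false.
  w2 (successors {w1, w2, w4}): φ is false.
  w3 (successors {w0, w2, w3}): φ is false.
  w4 (successors {w0, w1, w4}): φ is false.
  w5 (successors {w0, w5}): φ is true.
Detail at w0 (counterexample):
  At w0: []<>[]((~q | p) -> q) requires <>[]((~q | p) -> q) at every successor {w0, w2, w4, w5}.
    <>[]((~q | p) -> q) fails at w2, so []<>[]((~q | p) -> q) is false at w0.
      At w2: <>[]((~q | p) -> q) requires []((~q | p) -> q) at some successor in {w1, w2, w4}.
        At w1: []((~q | p) -> q) is false.
        At w2: []((~q | p) -> q) is false.
        At w4: []((~q | p) -> q) is false.
      So <>[]((~q | p) -> q) is false at w2.

No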